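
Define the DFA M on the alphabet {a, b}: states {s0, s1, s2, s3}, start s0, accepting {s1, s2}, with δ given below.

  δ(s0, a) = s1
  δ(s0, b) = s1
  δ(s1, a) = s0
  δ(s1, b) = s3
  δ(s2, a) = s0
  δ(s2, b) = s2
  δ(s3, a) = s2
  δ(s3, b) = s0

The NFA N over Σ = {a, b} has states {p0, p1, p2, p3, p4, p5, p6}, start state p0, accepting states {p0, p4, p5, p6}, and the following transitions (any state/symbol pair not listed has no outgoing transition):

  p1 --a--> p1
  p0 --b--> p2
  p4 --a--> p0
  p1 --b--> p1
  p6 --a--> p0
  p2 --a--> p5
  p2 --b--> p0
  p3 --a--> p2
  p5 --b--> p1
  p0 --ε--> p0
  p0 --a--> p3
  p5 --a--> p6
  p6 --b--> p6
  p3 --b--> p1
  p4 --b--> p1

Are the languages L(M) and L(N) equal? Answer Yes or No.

The string a is accepted by M but rejected by N.
So L(M) ≠ L(N).

No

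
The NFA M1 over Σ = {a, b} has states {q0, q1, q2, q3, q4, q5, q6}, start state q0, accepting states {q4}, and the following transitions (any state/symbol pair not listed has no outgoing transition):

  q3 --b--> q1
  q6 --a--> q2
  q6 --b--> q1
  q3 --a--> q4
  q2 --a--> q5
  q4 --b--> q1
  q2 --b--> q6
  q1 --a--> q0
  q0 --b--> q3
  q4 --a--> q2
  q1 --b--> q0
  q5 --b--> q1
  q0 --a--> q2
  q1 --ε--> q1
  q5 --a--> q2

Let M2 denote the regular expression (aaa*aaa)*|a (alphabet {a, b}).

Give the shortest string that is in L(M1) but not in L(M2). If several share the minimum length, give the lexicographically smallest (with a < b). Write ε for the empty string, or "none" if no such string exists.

The string ba is accepted by M1 but not by M2.
No shorter string lies in the difference, and ba is the lexicographically first length-2 string in L(M1) \ L(M2).

ba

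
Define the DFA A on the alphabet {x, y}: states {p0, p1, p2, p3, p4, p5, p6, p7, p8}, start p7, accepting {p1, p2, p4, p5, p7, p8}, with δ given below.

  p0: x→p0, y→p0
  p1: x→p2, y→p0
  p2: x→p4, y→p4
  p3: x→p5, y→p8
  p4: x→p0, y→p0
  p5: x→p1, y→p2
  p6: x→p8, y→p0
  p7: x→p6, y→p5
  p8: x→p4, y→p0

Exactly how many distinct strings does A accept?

The useful subgraph on states {p1, p2, p4, p5, p6, p7, p8} is acyclic, so L(A) is finite; the longest accepting path visits 5 useful states, giving maximum string length 4.
Counting accepting paths from p7 by length: 1 of length 0, 1 of length 1, 3 of length 2, 4 of length 3, 2 of length 4. Total 11.

11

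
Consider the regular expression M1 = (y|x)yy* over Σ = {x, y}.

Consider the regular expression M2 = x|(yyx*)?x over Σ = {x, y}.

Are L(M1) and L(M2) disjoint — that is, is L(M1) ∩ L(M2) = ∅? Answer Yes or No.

Converting the expression M1 to a DFA (subset construction, then merging equivalent states) gives the minimal DFA with states {r0, r1, r2, r3}, start state r0, accepting states {r3} and transitions r0: x→r1, y→r1; r1: x→r2, y→r3; r2: x→r2, y→r2; r3: x→r2, y→r3.
Converting the expression M2 to a DFA (subset construction, then merging equivalent states) gives the minimal DFA with states {t0, t1, t2, t3, t4, t5}, start state t0, accepting states {t1, t5} and transitions t0: x→t1, y→t2; t1: x→t3, y→t3; t2: x→t3, y→t4; t3: x→t3, y→t3; t4: x→t5, y→t3; t5: x→t5, y→t3.
Exploring the product automaton M1 × M2 from the start pair (r0, t0), following both machines on each input symbol, reaches 7 state pairs: (r0, t0), (r1, t1), (r1, t2), (r2, t3), (r3, t3), (r3, t4), (r2, t5).
M1 accepts in {r3} and M2 accepts in {t1, t5}; no reachable pair has both components accepting, so no string drives both machines to acceptance simultaneously and L(M1) ∩ L(M2) = ∅.
So no string is accepted by both, and the intersection is empty.

Yes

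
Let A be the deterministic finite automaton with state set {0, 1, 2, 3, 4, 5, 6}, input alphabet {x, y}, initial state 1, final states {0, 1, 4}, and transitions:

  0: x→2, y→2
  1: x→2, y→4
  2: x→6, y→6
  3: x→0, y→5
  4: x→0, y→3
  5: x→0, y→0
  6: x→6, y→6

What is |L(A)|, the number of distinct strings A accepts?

6

The useful subgraph on states {0, 1, 3, 4, 5} is acyclic, so L(A) is finite; the longest accepting path visits 5 useful states, giving maximum string length 4.
Counting accepting paths from 1 by length: 1 of length 0, 1 of length 1, 1 of length 2, 1 of length 3, 2 of length 4. Total 6.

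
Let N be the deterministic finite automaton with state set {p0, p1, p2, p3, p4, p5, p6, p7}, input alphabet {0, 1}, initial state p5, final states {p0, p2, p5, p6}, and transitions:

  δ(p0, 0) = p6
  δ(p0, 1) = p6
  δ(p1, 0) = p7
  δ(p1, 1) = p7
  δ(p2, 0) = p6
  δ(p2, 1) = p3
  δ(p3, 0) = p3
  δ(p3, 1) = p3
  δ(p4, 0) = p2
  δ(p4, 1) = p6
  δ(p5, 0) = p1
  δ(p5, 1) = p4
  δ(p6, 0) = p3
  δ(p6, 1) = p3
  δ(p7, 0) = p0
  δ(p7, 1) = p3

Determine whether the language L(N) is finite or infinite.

The useful states (reachable from p5 and able to reach an accepting state) are {p0, p1, p2, p4, p5, p6, p7}.
Restricted to these states the transition graph has no cycle, so every accepting path has bounded length and L is finite.

finite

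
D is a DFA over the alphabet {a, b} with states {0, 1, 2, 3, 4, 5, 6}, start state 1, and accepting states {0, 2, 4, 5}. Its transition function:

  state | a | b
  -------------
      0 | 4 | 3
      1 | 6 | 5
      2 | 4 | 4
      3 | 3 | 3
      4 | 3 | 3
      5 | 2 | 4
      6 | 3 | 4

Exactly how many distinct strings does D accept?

The useful subgraph on states {1, 2, 4, 5, 6} is acyclic, so L(D) is finite; the longest accepting path visits 4 useful states, giving maximum string length 3.
Counting accepting paths from 1 by length: 1 of length 1, 3 of length 2, 2 of length 3. Total 6.

6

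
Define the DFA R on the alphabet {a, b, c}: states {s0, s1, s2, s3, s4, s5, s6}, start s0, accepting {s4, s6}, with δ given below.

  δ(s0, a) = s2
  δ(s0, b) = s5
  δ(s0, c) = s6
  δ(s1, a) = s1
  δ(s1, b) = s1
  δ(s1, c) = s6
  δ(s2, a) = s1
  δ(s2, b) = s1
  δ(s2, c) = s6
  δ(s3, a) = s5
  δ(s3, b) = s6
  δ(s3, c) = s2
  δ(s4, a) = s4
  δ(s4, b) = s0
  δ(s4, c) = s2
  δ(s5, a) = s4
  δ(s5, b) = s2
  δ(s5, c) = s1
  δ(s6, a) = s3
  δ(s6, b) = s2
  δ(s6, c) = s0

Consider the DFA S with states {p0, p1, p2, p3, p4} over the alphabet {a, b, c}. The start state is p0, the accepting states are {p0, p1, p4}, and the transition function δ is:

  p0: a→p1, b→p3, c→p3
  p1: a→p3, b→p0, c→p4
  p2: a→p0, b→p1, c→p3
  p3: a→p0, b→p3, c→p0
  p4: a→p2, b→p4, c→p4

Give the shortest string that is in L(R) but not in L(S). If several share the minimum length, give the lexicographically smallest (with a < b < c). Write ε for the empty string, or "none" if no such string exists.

The string c is accepted by R but not by S.
No shorter string lies in the difference, and c is the lexicographically first length-1 string in L(R) \ L(S).

c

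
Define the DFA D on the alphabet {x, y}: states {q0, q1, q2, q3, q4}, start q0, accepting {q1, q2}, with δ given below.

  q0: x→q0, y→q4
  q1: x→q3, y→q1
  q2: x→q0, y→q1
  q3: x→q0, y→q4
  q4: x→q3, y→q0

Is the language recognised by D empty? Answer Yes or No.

Yes

The states reachable from the start state are {q0, q3, q4}.
None of the accepting states {q1, q2} is reachable, so no string is accepted and L(D) = ∅.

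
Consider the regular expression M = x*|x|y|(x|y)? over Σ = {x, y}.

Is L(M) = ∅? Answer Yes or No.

No

The empty string ε matches the expression, so it belongs to L(M).
Since L(M) contains at least one string, it is not empty.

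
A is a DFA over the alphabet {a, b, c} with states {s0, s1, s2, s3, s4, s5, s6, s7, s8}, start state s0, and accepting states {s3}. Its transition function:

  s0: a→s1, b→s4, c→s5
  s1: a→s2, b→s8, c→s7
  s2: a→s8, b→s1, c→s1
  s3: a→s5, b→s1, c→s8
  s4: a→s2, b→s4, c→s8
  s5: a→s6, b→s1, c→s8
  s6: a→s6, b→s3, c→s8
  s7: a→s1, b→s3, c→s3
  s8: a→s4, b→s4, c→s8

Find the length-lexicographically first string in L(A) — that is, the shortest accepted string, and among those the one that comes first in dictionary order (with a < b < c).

A breadth-first search from s0 reaches an accepting state first via the path s0 → s1 → s7 → s3 on input acb.
No string of length < 3 is accepted (BFS exhausts all shorter strings without reaching an accepting state), and acb is the lexicographically least accepting string of length 3.

acb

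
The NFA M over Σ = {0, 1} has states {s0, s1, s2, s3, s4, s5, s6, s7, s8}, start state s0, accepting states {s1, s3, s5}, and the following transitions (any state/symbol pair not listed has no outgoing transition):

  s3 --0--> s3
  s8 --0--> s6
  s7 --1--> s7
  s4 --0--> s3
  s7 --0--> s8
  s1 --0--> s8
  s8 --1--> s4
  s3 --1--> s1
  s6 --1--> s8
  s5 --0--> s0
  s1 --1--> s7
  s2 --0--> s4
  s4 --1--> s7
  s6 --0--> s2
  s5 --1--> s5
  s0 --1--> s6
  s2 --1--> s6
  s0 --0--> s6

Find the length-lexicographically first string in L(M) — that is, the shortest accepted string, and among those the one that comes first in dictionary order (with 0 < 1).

A breadth-first search from s0 reaches an accepting state first via the path s0 → s6 → s2 → s4 → s3 on input 0000.
No string of length < 4 is accepted (BFS exhausts all shorter strings without reaching an accepting state), and 0000 is the lexicographically least accepting string of length 4.

0000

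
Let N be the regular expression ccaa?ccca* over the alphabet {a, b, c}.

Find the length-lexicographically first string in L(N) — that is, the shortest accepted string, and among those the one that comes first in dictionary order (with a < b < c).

By inspection of the expression, no string of length less than 6 matches, and ccaccc is the lexicographically first match of length 6.

ccaccc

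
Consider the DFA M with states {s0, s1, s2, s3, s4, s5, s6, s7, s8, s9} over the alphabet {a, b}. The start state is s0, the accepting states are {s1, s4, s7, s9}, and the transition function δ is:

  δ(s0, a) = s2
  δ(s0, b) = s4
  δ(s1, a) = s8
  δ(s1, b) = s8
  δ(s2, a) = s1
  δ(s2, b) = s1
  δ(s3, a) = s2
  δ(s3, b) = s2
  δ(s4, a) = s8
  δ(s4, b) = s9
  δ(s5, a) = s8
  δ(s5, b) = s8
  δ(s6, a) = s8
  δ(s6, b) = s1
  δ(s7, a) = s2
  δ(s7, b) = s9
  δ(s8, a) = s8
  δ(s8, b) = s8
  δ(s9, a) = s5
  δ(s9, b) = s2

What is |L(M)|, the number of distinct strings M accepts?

6

The useful subgraph on states {s0, s1, s2, s4, s9} is acyclic, so L(M) is finite; the longest accepting path visits 5 useful states, giving maximum string length 4.
Counting accepting paths from s0 by length: 1 of length 1, 3 of length 2, 2 of length 4. Total 6.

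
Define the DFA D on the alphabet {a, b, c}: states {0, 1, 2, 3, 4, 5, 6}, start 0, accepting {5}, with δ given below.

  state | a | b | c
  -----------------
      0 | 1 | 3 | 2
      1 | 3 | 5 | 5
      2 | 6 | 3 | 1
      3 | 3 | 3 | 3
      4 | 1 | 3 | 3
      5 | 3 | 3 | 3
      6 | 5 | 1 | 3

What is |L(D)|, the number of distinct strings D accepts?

7

The useful subgraph on states {0, 1, 2, 5, 6} is acyclic, so L(D) is finite; the longest accepting path visits 5 useful states, giving maximum string length 4.
Counting accepting paths from 0 by length: 2 of length 2, 3 of length 3, 2 of length 4. Total 7.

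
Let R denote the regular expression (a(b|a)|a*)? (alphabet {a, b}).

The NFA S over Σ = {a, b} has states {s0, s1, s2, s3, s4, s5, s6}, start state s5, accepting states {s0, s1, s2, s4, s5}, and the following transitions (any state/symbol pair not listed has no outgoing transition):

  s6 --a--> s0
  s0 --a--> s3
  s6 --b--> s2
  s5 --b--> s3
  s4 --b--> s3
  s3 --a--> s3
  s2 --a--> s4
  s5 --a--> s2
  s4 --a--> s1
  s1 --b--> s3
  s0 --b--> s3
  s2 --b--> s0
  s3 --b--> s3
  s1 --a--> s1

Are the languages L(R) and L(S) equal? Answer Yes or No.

Converting the expression R to a DFA (subset construction, then merging equivalent states) gives the minimal DFA with states {r0, r1, r2, r3, r4}, start state r0, accepting states {r0, r1, r3, r4} and transitions r0: a→r1, b→r2; r1: a→r3, b→r4; r2: a→r2, b→r2; r3: a→r3, b→r2; r4: a→r2, b→r2.
Exploring the product automaton R × S from the start pair (r0, s5), following both machines on each input symbol, reaches 6 state pairs: (r0, s5), (r1, s2), (r2, s3), (r3, s4), (r4, s0), (r3, s1).
R accepts in {r0, r1, r3, r4} and S accepts in {s0, s1, s2, s4, s5}. In every reachable pair the two components are either both accepting — (r0, s5), (r1, s2), (r3, s4), (r4, s0), (r3, s1) — or both non-accepting, so no string is accepted by exactly one of the machines: L(R) \ L(S) and L(S) \ L(R) are both empty.
Hence every string is accepted by R iff it is accepted by S, and the two languages coincide.

Yes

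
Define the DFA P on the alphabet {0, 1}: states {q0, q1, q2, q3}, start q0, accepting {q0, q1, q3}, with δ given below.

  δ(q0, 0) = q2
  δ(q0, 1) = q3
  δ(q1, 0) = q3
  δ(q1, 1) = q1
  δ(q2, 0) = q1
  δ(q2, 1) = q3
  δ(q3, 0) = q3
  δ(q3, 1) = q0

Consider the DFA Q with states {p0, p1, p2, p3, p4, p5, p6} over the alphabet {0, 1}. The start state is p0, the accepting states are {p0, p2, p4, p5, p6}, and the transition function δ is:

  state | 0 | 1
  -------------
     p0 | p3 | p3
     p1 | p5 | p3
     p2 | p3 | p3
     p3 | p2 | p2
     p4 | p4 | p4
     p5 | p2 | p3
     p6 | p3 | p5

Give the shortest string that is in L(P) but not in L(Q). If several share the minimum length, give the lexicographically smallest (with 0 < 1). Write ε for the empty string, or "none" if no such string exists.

The string 1 is accepted by P but not by Q.
No shorter string lies in the difference, and 1 is the lexicographically first length-1 string in L(P) \ L(Q).

1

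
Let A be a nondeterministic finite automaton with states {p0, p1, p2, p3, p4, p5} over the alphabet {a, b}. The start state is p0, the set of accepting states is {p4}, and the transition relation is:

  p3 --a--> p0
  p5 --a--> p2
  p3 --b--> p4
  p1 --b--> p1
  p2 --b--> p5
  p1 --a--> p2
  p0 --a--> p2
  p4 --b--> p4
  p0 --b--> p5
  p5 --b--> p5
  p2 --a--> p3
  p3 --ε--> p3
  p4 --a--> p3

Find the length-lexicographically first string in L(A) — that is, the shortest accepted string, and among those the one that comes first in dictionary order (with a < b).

aab

A breadth-first search from p0 reaches an accepting state first via the path p0 → p2 → p3 → p4 on input aab.
No string of length < 3 is accepted (BFS exhausts all shorter strings without reaching an accepting state), and aab is the lexicographically least accepting string of length 3.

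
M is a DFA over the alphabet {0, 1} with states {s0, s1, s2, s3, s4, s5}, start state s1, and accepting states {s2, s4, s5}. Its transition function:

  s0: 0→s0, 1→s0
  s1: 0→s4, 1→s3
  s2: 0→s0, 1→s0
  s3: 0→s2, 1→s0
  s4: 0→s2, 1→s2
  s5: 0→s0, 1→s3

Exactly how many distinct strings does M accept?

4

The useful subgraph on states {s1, s2, s3, s4} is acyclic, so L(M) is finite; the longest accepting path visits 3 useful states, giving maximum string length 2.
Counting accepting paths from s1 by length: 1 of length 1, 3 of length 2. Total 4.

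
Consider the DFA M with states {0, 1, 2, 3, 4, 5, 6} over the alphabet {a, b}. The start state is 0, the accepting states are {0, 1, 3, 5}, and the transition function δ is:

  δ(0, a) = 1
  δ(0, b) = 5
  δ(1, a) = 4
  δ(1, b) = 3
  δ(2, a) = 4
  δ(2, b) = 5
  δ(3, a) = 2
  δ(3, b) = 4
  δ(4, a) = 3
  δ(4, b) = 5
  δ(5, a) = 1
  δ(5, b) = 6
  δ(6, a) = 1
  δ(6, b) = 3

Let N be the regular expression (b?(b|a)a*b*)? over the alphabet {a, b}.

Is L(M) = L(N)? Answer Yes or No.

No

The string aaba is accepted by M but rejected by N.
So L(M) ≠ L(N).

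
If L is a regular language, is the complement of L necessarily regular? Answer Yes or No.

Yes

Take a complete DFA for L and swap accepting and non-accepting states; the resulting DFA accepts exactly Σ* \ L.
So the regular languages are closed under complement.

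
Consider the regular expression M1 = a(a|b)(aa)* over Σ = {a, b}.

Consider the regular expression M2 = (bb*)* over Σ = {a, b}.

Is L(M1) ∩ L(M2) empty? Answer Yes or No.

Yes

Converting the expression M1 to a DFA (subset construction, then merging equivalent states) gives the minimal DFA with states {r0, r1, r2, r3, r4}, start state r0, accepting states {r3} and transitions r0: a→r1, b→r2; r1: a→r3, b→r3; r2: a→r2, b→r2; r3: a→r4, b→r2; r4: a→r3, b→r2.
Converting the expression M2 to a DFA (subset construction, then merging equivalent states) gives the minimal DFA with states {t0, t1}, start state t0, accepting states {t0} and transitions t0: a→t1, b→t0; t1: a→t1, b→t1.
Exploring the product automaton M1 × M2 from the start pair (r0, t0), following both machines on each input symbol, reaches 6 state pairs: (r0, t0), (r1, t1), (r2, t0), (r3, t1), (r2, t1), (r4, t1).
M1 accepts in {r3} and M2 accepts in {t0}; no reachable pair has both components accepting, so no string drives both machines to acceptance simultaneously and L(M1) ∩ L(M2) = ∅.
So no string is accepted by both, and the intersection is empty.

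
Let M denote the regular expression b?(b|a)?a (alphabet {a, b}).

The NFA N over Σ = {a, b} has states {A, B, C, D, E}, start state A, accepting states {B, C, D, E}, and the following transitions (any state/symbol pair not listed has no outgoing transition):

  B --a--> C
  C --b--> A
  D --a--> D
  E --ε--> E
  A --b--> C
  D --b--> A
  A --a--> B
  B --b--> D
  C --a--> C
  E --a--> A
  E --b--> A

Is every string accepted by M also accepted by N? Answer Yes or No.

Yes

Converting the expression M to a DFA (subset construction, then merging equivalent states) gives the minimal DFA with states {m0, m1, m2, m3, m4, m5}, start state m0, accepting states {m1, m3} and transitions m0: a→m1, b→m2; m1: a→m3, b→m4; m2: a→m1, b→m5; m3: a→m4, b→m4; m4: a→m4, b→m4; m5: a→m3, b→m4.
Exploring the product automaton M × N from the start pair (m0, A), following both machines on each input symbol, reaches 11 state pairs: (m0, A), (m1, B), (m2, C), (m3, C), (m4, D), (m1, C), (m5, A), (m4, C), (m4, A), (m3, B), (m4, B).
M accepts in {m1, m3} and N accepts in {B, C, D, E}. The reachable pairs whose M-component is accepting are (m1, B), (m3, C), (m1, C), (m3, B); in each of them the N-component is accepting too, so the product for L(M) \ L(N) (M-component accepting, N-component rejecting) has no reachable accepting pair and the difference is empty.
Hence every string in L(M) is also in L(N).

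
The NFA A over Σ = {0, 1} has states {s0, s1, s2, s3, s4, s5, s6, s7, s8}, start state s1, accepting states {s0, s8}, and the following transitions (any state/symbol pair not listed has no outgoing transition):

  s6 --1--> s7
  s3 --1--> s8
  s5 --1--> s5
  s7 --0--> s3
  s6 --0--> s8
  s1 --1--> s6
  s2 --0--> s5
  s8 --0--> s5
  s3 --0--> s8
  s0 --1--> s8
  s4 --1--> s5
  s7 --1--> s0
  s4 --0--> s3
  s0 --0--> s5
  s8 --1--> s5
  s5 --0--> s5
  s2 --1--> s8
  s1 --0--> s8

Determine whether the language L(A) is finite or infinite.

finite

The useful states (reachable from s1 and able to reach an accepting state) are {s0, s1, s3, s6, s7, s8}.
Restricted to these states the transition graph has no cycle, so every accepting path has bounded length and L is finite.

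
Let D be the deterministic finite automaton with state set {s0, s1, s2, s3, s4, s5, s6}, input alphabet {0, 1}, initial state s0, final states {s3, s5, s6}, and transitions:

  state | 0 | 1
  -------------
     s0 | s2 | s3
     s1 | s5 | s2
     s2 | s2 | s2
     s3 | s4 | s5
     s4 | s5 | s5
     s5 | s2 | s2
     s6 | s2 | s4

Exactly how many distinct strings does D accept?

4

The useful subgraph on states {s0, s3, s4, s5} is acyclic, so L(D) is finite; the longest accepting path visits 4 useful states, giving maximum string length 3.
Counting accepting paths from s0 by length: 1 of length 1, 1 of length 2, 2 of length 3. Total 4.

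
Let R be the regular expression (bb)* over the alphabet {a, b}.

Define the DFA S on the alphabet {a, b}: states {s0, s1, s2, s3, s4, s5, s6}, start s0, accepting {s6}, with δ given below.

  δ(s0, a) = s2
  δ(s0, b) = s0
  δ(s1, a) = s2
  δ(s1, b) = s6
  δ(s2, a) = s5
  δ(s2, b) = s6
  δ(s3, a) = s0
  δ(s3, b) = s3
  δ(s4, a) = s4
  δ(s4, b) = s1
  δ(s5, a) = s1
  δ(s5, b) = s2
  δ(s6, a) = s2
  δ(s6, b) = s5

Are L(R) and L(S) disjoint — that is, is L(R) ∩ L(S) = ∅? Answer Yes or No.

Yes

Converting the expression R to a DFA (subset construction, then merging equivalent states) gives the minimal DFA with states {r0, r1, r2}, start state r0, accepting states {r0} and transitions r0: a→r1, b→r2; r1: a→r1, b→r1; r2: a→r1, b→r0.
Exploring the product automaton R × S from the start pair (r0, s0), following both machines on each input symbol, reaches 6 state pairs: (r0, s0), (r1, s2), (r2, s0), (r1, s5), (r1, s6), (r1, s1).
R accepts in {r0} and S accepts in {s6}; no reachable pair has both components accepting, so no string drives both machines to acceptance simultaneously and L(R) ∩ L(S) = ∅.
So no string is accepted by both, and the intersection is empty.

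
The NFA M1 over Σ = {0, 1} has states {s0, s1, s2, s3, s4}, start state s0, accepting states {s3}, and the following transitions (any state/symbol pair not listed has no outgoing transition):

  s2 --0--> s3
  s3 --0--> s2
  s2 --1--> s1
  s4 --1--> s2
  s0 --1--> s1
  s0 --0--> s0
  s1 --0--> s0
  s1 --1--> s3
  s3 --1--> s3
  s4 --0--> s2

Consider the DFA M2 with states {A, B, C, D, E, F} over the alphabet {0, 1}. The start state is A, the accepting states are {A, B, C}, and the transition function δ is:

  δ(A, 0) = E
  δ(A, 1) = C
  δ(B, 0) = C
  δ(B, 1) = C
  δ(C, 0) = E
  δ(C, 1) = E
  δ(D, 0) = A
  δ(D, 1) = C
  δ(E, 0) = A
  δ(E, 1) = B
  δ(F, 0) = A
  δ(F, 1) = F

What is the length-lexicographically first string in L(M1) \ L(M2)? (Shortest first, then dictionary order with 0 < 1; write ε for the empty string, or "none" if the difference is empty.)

11

The string 11 is accepted by M1 but not by M2.
No shorter string lies in the difference, and 11 is the lexicographically first length-2 string in L(M1) \ L(M2).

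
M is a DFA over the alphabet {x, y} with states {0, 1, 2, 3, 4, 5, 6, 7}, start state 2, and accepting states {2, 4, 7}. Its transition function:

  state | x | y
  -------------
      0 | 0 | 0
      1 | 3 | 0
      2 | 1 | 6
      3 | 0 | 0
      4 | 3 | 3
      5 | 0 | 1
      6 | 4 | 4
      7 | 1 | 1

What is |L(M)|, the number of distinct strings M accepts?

The useful subgraph on states {2, 4, 6} is acyclic, so L(M) is finite; the longest accepting path visits 3 useful states, giving maximum string length 2.
Counting accepting paths from 2 by length: 1 of length 0, 2 of length 2. Total 3.

3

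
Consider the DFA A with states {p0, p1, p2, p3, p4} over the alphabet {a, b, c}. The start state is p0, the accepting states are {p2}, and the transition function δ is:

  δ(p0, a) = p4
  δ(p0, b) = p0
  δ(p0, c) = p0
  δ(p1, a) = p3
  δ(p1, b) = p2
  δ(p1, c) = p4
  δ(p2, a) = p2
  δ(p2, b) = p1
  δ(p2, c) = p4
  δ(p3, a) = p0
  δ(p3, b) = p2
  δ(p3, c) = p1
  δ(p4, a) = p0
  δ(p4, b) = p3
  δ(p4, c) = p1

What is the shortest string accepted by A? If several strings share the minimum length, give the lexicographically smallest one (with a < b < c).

abb

A breadth-first search from p0 reaches an accepting state first via the path p0 → p4 → p3 → p2 on input abb.
No string of length < 3 is accepted (BFS exhausts all shorter strings without reaching an accepting state), and abb is the lexicographically least accepting string of length 3.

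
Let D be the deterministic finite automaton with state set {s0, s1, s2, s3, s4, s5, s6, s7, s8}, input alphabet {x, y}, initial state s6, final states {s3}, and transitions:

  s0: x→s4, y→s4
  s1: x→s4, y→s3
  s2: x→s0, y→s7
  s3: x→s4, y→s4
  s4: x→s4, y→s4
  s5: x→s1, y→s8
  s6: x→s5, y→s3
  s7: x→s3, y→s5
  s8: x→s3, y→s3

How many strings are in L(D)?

The useful subgraph on states {s1, s3, s5, s6, s8} is acyclic, so L(D) is finite; the longest accepting path visits 4 useful states, giving maximum string length 3.
Counting accepting paths from s6 by length: 1 of length 1, 3 of length 3. Total 4.

4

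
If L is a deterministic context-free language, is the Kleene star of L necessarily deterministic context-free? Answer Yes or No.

No

L = {c aⁿbⁿ : n≥0} ∪ {cc aⁿb²ⁿ : n≥0} is a DCFL (the number of leading c's fixes which ratio the DPDA checks), but L* is not. Every word of L starts with c, so in a factorisation of the string cc aⁱbʲ (i≥1) into words of L each factor begins at one of the two c's: either the whole string is a single word of L (forcing j = 2i), or it splits as c · (c aⁱbʲ) with c ∈ L (take n = 0) and c aⁱbʲ ∈ L (forcing j = i). Thus L* ∩ cca⁺b* = {cc aⁿbⁿ : n≥1} ∪ {cc aⁿb²ⁿ : n≥1}. A DPDA for L* would give one for this intersection with a regular set, and, started from its configuration after reading cc, one for {aⁿbⁿ : n≥1} ∪ {aⁿb²ⁿ : n≥1}, which no deterministic PDA accepts (a DPDA for it would have a single run on aⁿb²ⁿ, accepting after the prefix aⁿbⁿ and accepting again after n more b's; an ordinary PDA that simulates it on a's and b's and, at any moment when it is accepting, may switch to reading only a fresh letter d while feeding each d to the simulation as a b, would accept aⁱbʲdᵏ (k≥1) exactly when both aⁱbʲ and aⁱbʲ⁺ᵏ are in the language, i.e. its language intersected with the regular set a*b*d⁺ would be exactly {aⁿbⁿdⁿ : n≥1} — impossible, since context-free languages are closed under intersection with regular sets and {aⁿbⁿdⁿ} is not context-free). So L* is not a DCFL.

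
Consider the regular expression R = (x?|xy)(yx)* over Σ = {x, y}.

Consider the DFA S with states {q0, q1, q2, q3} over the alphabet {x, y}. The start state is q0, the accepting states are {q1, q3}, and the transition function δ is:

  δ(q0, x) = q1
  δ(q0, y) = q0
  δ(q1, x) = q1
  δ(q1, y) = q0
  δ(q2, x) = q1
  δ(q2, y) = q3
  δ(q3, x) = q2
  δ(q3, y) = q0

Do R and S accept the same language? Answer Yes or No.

The empty string ε is accepted by R but rejected by S.
So L(R) ≠ L(S).

No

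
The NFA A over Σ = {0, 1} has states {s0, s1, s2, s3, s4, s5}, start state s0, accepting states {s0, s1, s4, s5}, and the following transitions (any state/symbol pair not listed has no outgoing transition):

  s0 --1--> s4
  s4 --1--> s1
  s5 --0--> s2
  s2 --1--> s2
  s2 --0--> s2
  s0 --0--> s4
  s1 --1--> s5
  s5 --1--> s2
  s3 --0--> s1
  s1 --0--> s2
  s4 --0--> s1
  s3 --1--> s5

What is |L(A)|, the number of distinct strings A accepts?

The useful subgraph on states {s0, s1, s4, s5} is acyclic, so L(A) is finite; the longest accepting path visits 4 useful states, giving maximum string length 3.
Counting accepting paths from s0 by length: 1 of length 0, 2 of length 1, 4 of length 2, 4 of length 3. Total 11.

11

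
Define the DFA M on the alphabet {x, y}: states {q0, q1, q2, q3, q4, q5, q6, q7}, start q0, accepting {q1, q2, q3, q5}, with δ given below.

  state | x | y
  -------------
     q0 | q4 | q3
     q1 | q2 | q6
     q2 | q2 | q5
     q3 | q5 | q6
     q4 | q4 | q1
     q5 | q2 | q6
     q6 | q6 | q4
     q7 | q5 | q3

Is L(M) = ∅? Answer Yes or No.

No

The string y is accepted: the run q0 → q3 ends in the accepting state q3.
Since at least one string is accepted, L(M) is not empty.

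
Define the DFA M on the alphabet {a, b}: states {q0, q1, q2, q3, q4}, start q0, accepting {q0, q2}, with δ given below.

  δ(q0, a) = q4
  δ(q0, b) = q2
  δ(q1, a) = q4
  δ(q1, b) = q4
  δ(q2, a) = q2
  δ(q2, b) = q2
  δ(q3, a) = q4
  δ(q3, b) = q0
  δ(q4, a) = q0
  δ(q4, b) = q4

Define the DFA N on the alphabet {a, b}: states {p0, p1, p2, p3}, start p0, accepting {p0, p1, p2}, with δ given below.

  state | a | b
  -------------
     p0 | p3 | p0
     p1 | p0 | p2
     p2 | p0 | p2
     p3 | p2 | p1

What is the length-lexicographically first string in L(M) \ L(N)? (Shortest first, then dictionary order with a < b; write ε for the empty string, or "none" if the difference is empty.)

ba

The string ba is accepted by M but not by N.
No shorter string lies in the difference, and ba is the lexicographically first length-2 string in L(M) \ L(N).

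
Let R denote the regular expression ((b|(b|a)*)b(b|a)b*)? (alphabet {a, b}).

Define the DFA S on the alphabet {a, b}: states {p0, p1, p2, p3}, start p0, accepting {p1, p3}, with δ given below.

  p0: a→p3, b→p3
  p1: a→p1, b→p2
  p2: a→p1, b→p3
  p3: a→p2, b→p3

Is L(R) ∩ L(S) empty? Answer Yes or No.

The string bb is accepted by both R and S.
Hence L(R) ∩ L(S) ≠ ∅.

No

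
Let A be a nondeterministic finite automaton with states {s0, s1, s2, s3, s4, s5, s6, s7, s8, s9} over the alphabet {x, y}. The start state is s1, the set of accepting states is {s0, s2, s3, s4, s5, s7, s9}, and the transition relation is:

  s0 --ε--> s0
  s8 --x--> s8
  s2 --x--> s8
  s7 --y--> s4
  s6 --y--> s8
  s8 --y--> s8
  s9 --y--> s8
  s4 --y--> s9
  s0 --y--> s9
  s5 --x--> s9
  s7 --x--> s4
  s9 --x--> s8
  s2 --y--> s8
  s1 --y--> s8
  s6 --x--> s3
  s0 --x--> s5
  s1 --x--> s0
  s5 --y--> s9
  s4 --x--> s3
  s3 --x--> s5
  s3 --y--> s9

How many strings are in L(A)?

The useful subgraph on states {s0, s1, s5, s9} is acyclic, so L(A) is finite; the longest accepting path visits 4 useful states, giving maximum string length 3.
Counting accepting paths from s1 by length: 1 of length 1, 2 of length 2, 2 of length 3. Total 5.

5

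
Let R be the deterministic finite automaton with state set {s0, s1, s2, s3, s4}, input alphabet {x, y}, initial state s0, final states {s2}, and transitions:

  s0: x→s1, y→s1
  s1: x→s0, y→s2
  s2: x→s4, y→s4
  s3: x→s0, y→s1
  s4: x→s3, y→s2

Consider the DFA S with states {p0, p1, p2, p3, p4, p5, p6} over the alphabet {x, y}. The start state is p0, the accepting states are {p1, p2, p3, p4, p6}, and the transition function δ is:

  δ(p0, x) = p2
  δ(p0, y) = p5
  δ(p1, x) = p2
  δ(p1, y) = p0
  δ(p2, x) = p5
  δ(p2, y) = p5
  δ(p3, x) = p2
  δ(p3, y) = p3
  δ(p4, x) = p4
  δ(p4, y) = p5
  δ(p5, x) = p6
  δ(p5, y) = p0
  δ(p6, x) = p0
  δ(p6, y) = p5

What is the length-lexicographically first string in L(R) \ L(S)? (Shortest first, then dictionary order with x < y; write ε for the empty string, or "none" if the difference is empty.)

xy

The string xy is accepted by R but not by S.
No shorter string lies in the difference, and xy is the lexicographically first length-2 string in L(R) \ L(S).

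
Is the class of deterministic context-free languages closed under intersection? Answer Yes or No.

DCFLs are closed under complement (normalise the DPDA to read all of its input, then flip the verdict). If they were also closed under intersection, De Morgan would make them closed under union; but {aⁿbⁿ : n≥0} and {aⁿb²ⁿ : n≥0} are DCFLs (push the a's; pop one per b, respectively one per two b's) whose union no deterministic PDA accepts: a DPDA for it would have a single run on aⁿb²ⁿ, accepting after the prefix aⁿbⁿ and accepting again after n more b's; an ordinary PDA that simulates it on a's and b's and, at any moment when it is accepting, may switch to reading only a fresh letter c while feeding each c to the simulation as a b, would accept aⁱbʲcᵏ (k≥1) exactly when both aⁱbʲ and aⁱbʲ⁺ᵏ are in the language, i.e. its language intersected with the regular set a*b*c⁺ would be exactly {aⁿbⁿcⁿ : n≥1} — impossible, since context-free languages are closed under intersection with regular sets and {aⁿbⁿcⁿ} is not context-free.

No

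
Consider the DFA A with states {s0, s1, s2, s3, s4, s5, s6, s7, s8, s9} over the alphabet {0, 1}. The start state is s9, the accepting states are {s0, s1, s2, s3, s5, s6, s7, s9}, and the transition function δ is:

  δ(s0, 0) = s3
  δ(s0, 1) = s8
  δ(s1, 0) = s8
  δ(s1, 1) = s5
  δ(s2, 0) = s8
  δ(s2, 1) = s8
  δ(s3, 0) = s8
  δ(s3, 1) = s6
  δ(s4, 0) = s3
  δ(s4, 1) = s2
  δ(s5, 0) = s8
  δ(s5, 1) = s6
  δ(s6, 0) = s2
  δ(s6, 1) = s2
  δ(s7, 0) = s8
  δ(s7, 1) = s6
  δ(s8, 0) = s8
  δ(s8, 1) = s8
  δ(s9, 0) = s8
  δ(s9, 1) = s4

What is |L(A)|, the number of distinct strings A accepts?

6

The useful subgraph on states {s2, s3, s4, s6, s9} is acyclic, so L(A) is finite; the longest accepting path visits 5 useful states, giving maximum string length 4.
Counting accepting paths from s9 by length: 1 of length 0, 2 of length 2, 1 of length 3, 2 of length 4. Total 6.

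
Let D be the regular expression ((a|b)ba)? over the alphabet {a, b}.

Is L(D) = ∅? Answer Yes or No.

The empty string ε matches the expression, so it belongs to L(D).
Since L(D) contains at least one string, it is not empty.

No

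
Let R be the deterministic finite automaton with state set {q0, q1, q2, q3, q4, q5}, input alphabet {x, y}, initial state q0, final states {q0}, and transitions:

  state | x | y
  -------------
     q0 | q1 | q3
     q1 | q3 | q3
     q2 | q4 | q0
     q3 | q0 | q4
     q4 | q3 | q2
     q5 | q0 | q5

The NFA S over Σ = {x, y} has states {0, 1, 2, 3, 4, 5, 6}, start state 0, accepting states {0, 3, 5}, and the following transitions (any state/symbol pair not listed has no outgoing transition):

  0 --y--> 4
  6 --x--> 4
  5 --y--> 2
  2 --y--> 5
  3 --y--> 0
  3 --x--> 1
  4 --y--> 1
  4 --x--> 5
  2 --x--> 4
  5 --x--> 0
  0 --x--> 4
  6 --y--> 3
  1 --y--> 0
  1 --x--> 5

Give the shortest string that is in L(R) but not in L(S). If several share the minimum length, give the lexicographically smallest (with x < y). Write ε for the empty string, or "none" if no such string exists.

The string yxyx is accepted by R but not by S.
No shorter string lies in the difference, and yxyx is the lexicographically first length-4 string in L(R) \ L(S).

yxyx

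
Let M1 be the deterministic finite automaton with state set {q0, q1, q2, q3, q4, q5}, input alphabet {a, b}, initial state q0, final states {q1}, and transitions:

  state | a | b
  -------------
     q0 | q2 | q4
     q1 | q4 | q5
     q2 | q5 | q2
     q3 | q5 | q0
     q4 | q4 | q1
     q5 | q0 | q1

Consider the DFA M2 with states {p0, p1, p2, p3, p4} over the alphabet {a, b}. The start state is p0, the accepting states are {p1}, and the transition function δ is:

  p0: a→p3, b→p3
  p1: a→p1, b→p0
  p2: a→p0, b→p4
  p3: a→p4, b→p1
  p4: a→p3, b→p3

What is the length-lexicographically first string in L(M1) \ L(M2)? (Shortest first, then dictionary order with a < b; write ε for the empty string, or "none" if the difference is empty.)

The string aab is accepted by M1 but not by M2.
No shorter string lies in the difference, and aab is the lexicographically first length-3 string in L(M1) \ L(M2).

aab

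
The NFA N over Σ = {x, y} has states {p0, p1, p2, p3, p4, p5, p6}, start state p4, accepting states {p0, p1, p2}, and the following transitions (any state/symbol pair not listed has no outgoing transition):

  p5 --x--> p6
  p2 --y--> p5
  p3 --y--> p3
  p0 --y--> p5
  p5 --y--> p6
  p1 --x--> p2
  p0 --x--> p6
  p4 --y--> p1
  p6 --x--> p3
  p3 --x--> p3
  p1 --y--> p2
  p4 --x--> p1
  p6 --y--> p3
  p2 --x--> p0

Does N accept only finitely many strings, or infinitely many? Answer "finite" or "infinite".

finite

The useful states (reachable from p4 and able to reach an accepting state) are {p0, p1, p2, p4}.
Restricted to these states the transition graph has no cycle, so every accepting path has bounded length and L is finite.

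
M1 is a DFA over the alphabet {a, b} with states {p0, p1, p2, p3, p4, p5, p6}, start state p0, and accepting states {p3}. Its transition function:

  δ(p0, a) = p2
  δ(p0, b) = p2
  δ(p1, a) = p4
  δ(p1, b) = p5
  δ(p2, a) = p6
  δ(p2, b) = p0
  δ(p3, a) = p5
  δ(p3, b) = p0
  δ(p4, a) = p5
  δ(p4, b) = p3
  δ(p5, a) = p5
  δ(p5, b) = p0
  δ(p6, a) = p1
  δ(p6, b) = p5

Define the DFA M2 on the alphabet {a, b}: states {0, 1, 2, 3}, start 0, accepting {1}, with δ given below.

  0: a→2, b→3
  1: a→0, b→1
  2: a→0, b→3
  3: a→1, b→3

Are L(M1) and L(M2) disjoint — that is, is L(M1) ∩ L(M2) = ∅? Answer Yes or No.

Exploring the product automaton M1 × M2 from the start pair (p0, 0), following both machines on each input symbol, reaches 19 state pairs: (p0, 0), (p2, 2), (p2, 3), (p6, 0), (p0, 3), (p6, 1), (p1, 2), (p5, 3), (p2, 1), (p1, 0), (p5, 1), (p4, 0), (p0, 1), (p4, 2), (p5, 0), (p5, 2), (p3, 3), (p2, 0), (p6, 2).
M1 accepts in {p3} and M2 accepts in {1}; no reachable pair has both components accepting, so no string drives both machines to acceptance simultaneously and L(M1) ∩ L(M2) = ∅.
So no string is accepted by both, and the intersection is empty.

Yes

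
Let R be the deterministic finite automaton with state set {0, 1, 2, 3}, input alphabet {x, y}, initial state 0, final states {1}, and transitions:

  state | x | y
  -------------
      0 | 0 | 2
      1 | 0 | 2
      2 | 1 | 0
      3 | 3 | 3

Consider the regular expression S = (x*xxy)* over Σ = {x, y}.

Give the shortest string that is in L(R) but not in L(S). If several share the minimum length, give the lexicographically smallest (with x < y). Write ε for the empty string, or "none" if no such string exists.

The string yx is accepted by R but not by S.
No shorter string lies in the difference, and yx is the lexicographically first length-2 string in L(R) \ L(S).

yx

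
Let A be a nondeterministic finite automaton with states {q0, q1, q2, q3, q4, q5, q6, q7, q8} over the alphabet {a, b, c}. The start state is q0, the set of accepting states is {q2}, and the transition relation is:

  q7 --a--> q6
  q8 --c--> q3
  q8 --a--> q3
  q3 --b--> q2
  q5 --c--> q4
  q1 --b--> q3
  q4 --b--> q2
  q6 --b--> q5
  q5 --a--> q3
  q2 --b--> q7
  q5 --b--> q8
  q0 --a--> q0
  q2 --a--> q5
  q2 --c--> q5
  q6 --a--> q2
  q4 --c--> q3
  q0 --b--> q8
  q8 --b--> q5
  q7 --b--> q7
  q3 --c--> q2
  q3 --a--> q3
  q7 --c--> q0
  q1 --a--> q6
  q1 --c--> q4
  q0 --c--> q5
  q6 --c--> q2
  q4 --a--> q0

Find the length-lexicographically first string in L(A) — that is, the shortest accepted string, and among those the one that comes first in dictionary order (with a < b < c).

bab

A breadth-first search from q0 reaches an accepting state first via the path q0 → q8 → q3 → q2 on input bab.
No string of length < 3 is accepted (BFS exhausts all shorter strings without reaching an accepting state), and bab is the lexicographically least accepting string of length 3.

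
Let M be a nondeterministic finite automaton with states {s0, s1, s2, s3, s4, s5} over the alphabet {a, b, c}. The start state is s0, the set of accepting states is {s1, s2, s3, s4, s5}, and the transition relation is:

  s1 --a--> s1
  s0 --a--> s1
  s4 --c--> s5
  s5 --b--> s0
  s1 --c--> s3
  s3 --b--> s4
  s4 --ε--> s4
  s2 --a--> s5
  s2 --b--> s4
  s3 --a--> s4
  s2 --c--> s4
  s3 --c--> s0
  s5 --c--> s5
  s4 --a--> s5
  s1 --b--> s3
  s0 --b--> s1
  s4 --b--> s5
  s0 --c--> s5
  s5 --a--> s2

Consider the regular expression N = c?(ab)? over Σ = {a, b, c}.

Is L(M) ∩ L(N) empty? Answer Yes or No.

The string c is accepted by both M and N.
Hence L(M) ∩ L(N) ≠ ∅.

No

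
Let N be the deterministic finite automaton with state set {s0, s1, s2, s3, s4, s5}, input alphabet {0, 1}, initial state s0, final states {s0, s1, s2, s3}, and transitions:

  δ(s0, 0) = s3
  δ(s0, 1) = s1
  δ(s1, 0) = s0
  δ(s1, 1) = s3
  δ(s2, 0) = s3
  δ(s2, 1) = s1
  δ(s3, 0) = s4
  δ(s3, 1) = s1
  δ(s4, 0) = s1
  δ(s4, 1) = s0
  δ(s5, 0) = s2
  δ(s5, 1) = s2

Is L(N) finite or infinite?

infinite

State s0 is reachable from the start and can reach an accepting state, and it lies on the cycle s0 → s1 → s0.
Traversing that cycle any number of times yields accepted strings of unbounded length, so the language is infinite.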